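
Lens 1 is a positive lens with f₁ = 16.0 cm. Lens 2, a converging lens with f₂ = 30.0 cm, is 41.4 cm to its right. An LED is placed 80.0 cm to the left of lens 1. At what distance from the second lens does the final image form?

Lens 1: 1/d_i1 = 1/f₁ − 1/d_o1 = 1/(16.0) − 1/(80.0) = 0.05000, so d_i1 = 20.00 cm.
The intermediate image is 20.00 cm to the right of lens 1, which is 41.4 − (20.00) = 21.40 cm to the left of lens 2, so d_o2 = +21.40 cm.
Lens 2: 1/d_i2 = 1/f₂ − 1/d_o2 = 1/(30.0) − 1/(21.40) = -0.01340, so d_i2 = -74.7 cm.
The final image is virtual, 74.7 cm to the left of lens 2 (overall magnification ≈ -0.87).

74.7 cm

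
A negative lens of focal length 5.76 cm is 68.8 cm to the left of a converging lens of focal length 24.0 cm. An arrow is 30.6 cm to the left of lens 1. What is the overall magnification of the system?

f₁ = −5.76 cm (diverging).
Lens 1: 1/d_i1 = 1/(-5.76) − 1/(30.6) = -0.2063, so d_i1 = -4.848 cm; m₁ = −d_i1/d_o1 = +0.1584.
d_o2 = 68.8 − (-4.848) = 73.65 cm.
Lens 2: 1/d_i2 = 1/(24.0) − 1/(73.65) = 0.02809, so d_i2 = 35.60 cm; m₂ = −d_i2/d_o2 = -0.4834.
m = m₁·m₂ = (+0.1584)(-0.4834) = -0.0766.

m = -0.0766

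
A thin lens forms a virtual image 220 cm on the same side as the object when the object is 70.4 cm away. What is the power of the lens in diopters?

Virtual image ⇒ d_i = −220 cm.
1/f = 1/d_o + 1/d_i = 1/(70.4) + 1/(-220) = 0.009659 cm⁻¹.
f = 103.5 cm = 1.035 m, so P = 1/f = +0.966 D.

P = +0.966 D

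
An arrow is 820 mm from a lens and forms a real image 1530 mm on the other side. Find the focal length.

f = 534 mm (converging)

Real image ⇒ d_i = +1530 mm.
1/f = 1/d_o + 1/d_i = 1/(820) + 1/(1530) = 0.001873, so f = 534 mm.
Since f is positive, the lens is converging.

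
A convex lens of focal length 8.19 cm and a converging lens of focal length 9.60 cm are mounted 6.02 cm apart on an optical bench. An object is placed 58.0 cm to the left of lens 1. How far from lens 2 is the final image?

2.57 cm

Lens 1: 1/d_i1 = 1/f₁ − 1/d_o1 = 1/(8.19) − 1/(58.0) = 0.1049, so d_i1 = 9.537 cm.
The intermediate image is 9.537 cm to the right of lens 1, which lies 3.517 cm to the right of lens 2 — a virtual object — so d_o2 = −3.517 cm.
Lens 2: 1/d_i2 = 1/f₂ − 1/d_o2 = 1/(9.60) − 1/(-3.517) = 0.3885, so d_i2 = 2.57 cm.
The final image is real, 2.57 cm to the right of lens 2 (overall magnification ≈ -0.12).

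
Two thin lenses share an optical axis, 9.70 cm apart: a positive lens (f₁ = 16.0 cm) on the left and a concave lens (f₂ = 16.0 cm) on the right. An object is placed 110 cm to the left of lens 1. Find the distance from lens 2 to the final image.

20.7 cm

Lens 1: 1/d_i1 = 1/f₁ − 1/d_o1 = 1/(16.0) − 1/(110) = 0.05341, so d_i1 = 18.72 cm.
The intermediate image is 18.72 cm to the right of lens 1, which lies 9.020 cm to the right of lens 2 — a virtual object — so d_o2 = −9.020 cm.
Lens 2 is diverging, so f₂ = −16.0 cm.
Lens 2: 1/d_i2 = 1/f₂ − 1/d_o2 = 1/(-16.0) − 1/(-9.020) = 0.04836, so d_i2 = 20.7 cm.
The final image is real, 20.7 cm to the right of lens 2 (overall magnification ≈ -0.39).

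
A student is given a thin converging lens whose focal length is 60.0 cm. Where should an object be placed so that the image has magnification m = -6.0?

70.0 cm

m = −d_i/d_o ⇒ d_i = −m·d_o.
1/f = 1/d_o + 1/d_i = 1/d_o − 1/(m·d_o) = (1 − 1/m)/d_o, so d_o = f(1 − 1/m) = (60.00)(1 − 1/(-6.0)) = 70.0 cm.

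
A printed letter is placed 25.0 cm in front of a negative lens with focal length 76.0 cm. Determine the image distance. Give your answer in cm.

For a negative lens, f = -76.0 cm.
Thin-lens equation: 1/d_i = 1/f − 1/d_o = 1/(-76.00) − 1/(25.0) = -0.01316 − 0.04000 = -0.05316, so d_i = -18.8 cm.
The image is virtual, upright and reduced, on the same side as the object.

18.8 cm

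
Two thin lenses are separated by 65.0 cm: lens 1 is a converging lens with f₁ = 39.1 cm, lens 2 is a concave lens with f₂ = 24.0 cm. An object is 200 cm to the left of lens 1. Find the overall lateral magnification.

Lens 1: 1/d_i1 = 1/(39.1) − 1/(200) = 0.02058, so d_i1 = 48.60 cm; m₁ = −d_i1/d_o1 = -0.2430.
d_o2 = 65.0 − (48.60) = 16.40 cm.
f₂ = −24.0 cm (diverging).
Lens 2: 1/d_i2 = 1/(-24.0) − 1/(16.40) = -0.1026, so d_i2 = -9.743 cm; m₂ = −d_i2/d_o2 = +0.5941.
m = m₁·m₂ = (-0.2430)(+0.5941) = -0.144.

m = -0.144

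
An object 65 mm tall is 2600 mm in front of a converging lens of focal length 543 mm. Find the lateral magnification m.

m = -0.264

1/d_i = 1/f − 1/d_o = 1/(543.0) − 1/(2600) = 0.001457, so d_i = 686.3 mm.
m = −d_i/d_o = −(686.3)/(2600) = -0.264.
The image is real, inverted and reduced, on the far side of the lens.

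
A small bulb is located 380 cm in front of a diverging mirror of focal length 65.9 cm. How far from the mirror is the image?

For a diverging mirror, f = -65.9 cm.
Mirror equation: 1/s_i = 1/f − 1/s_o = 1/(-65.90) − 1/(380) = -0.01517 − 0.002632 = -0.01781, so s_i = -56.2 cm.
The image is virtual, upright and reduced, behind the mirror.

56.2 cm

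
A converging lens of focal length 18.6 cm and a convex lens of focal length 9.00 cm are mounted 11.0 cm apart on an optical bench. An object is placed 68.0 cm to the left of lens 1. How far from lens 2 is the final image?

Lens 1: 1/d_i1 = 1/f₁ − 1/d_o1 = 1/(18.6) − 1/(68.0) = 0.03906, so d_i1 = 25.60 cm.
The intermediate image is 25.60 cm to the right of lens 1, which lies 14.60 cm to the right of lens 2 — a virtual object — so d_o2 = −14.60 cm.
Lens 2: 1/d_i2 = 1/f₂ − 1/d_o2 = 1/(9.00) − 1/(-14.60) = 0.1796, so d_i2 = 5.57 cm.
The final image is real, 5.57 cm to the right of lens 2 (overall magnification ≈ -0.14).

5.57 cm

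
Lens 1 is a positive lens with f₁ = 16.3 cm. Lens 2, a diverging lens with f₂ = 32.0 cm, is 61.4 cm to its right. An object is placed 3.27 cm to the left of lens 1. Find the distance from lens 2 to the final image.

21.5 cm

Lens 1: 1/d_i1 = 1/f₁ − 1/d_o1 = 1/(16.3) − 1/(3.27) = -0.2445, so d_i1 = -4.091 cm.
The intermediate image is 4.091 cm to the left of lens 1 (virtual), which is 61.4 − (-4.091) = 65.49 cm to the left of lens 2, so d_o2 = +65.49 cm.
Lens 2 is diverging, so f₂ = −32.0 cm.
Lens 2: 1/d_i2 = 1/f₂ − 1/d_o2 = 1/(-32.0) − 1/(65.49) = -0.04652, so d_i2 = -21.5 cm.
The final image is virtual, 21.5 cm to the left of lens 2 (overall magnification ≈ 0.41).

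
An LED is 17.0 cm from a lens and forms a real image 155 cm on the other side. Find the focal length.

f = 15.3 cm (converging)

Real image ⇒ d_i = +155 cm.
1/f = 1/d_o + 1/d_i = 1/(17.0) + 1/(155) = 0.06528, so f = 15.3 cm.
Since f is positive, the lens is converging.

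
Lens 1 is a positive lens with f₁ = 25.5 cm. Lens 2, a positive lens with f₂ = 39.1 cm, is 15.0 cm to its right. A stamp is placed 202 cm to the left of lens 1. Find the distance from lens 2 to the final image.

Lens 1: 1/d_i1 = 1/f₁ − 1/d_o1 = 1/(25.5) − 1/(202) = 0.03427, so d_i1 = 29.18 cm.
The intermediate image is 29.18 cm to the right of lens 1, which lies 14.18 cm to the right of lens 2 — a virtual object — so d_o2 = −14.18 cm.
Lens 2: 1/d_i2 = 1/f₂ − 1/d_o2 = 1/(39.1) − 1/(-14.18) = 0.09610, so d_i2 = 10.4 cm.
The final image is real, 10.4 cm to the right of lens 2 (overall magnification ≈ -0.11).

10.4 cm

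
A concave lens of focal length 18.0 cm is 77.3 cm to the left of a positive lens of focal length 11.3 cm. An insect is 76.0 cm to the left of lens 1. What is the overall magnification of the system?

m = -0.0269

f₁ = −18.0 cm (diverging).
Lens 1: 1/d_i1 = 1/(-18.0) − 1/(76.0) = -0.06871, so d_i1 = -14.55 cm; m₁ = −d_i1/d_o1 = +0.1914.
d_o2 = 77.3 − (-14.55) = 91.85 cm.
Lens 2: 1/d_i2 = 1/(11.3) − 1/(91.85) = 0.07761, so d_i2 = 12.89 cm; m₂ = −d_i2/d_o2 = -0.1403.
m = m₁·m₂ = (+0.1914)(-0.1403) = -0.0269.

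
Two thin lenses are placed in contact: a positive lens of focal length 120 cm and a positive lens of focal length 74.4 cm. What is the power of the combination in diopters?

P₁ = 1/f₁ = 1/(1.20 m) = +0.8333 D; P₂ = 1/f₂ = 1/(0.744 m) = +1.344 D.
For thin lenses in contact, P = P₁ + P₂ = (+0.8333) + (+1.344) = +2.18 D.

P = +2.18 D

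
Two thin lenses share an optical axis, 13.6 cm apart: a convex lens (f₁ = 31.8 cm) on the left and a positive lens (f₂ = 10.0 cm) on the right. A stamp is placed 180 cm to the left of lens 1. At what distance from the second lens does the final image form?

7.14 cm

Lens 1: 1/d_i1 = 1/f₁ − 1/d_o1 = 1/(31.8) − 1/(180) = 0.02589, so d_i1 = 38.62 cm.
The intermediate image is 38.62 cm to the right of lens 1, which lies 25.02 cm to the right of lens 2 — a virtual object — so d_o2 = −25.02 cm.
Lens 2: 1/d_i2 = 1/f₂ − 1/d_o2 = 1/(10.0) − 1/(-25.02) = 0.1400, so d_i2 = 7.14 cm.
The final image is real, 7.14 cm to the right of lens 2 (overall magnification ≈ -0.061).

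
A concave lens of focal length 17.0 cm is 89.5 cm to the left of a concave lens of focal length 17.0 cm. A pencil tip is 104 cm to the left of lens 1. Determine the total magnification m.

f₁ = −17.0 cm (diverging).
Lens 1: 1/d_i1 = 1/(-17.0) − 1/(104) = -0.06844, so d_i1 = -14.61 cm; m₁ = −d_i1/d_o1 = +0.1405.
d_o2 = 89.5 − (-14.61) = 104.1 cm.
f₂ = −17.0 cm (diverging).
Lens 2: 1/d_i2 = 1/(-17.0) − 1/(104.1) = -0.06843, so d_i2 = -14.61 cm; m₂ = −d_i2/d_o2 = +0.1404.
m = m₁·m₂ = (+0.1405)(+0.1404) = +0.0197.

m = +0.0197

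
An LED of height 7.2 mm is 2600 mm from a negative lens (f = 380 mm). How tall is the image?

0.918 mm

For a negative lens, f = -380 mm.
1/d_i = 1/f − 1/d_o = 1/(-380.0) − 1/(2600) = -0.003016, so d_i = -331.5 mm.
m = −d_i/d_o = +0.1275.
|h_i| = |m|·h_o = 0.1275 × 7.2 = 0.918 mm. The image is virtual, upright and reduced, on the same side as the object.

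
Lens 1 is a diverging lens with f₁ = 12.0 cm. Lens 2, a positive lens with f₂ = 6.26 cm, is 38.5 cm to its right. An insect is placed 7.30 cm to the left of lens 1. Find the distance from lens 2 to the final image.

Lens 1 is diverging, so f₁ = −12.0 cm.
Lens 1: 1/d_i1 = 1/f₁ − 1/d_o1 = 1/(-12.0) − 1/(7.30) = -0.2203, so d_i1 = -4.539 cm.
The intermediate image is 4.539 cm to the left of lens 1 (virtual), which is 38.5 − (-4.539) = 43.04 cm to the left of lens 2, so d_o2 = +43.04 cm.
Lens 2: 1/d_i2 = 1/f₂ − 1/d_o2 = 1/(6.26) − 1/(43.04) = 0.1365, so d_i2 = 7.33 cm.
The final image is real, 7.33 cm to the right of lens 2 (overall magnification ≈ -0.11).

7.33 cm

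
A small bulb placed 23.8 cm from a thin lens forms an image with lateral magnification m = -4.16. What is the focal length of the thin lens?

m = −d_i/d_o ⇒ d_i = −m·d_o = −(-4.16)·(23.8) = 99.01 cm.
1/f = 1/d_o + 1/d_i = 1/(23.8) + 1/(99.01) = 0.05212, so f = 19.2 cm.
Since f is positive, the thin lens is converging.

f = 19.2 cm (converging)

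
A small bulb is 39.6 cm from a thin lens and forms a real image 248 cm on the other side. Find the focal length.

Real image ⇒ d_i = +248 cm.
1/f = 1/d_o + 1/d_i = 1/(39.6) + 1/(248) = 0.02928, so f = 34.1 cm.
Since f is positive, the thin lens is converging.

f = 34.1 cm (converging)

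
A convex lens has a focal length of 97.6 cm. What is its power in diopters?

f = 97.6 cm = 0.976 m.
P = 1/f = 1/(0.976 m) = +1.02 D.

P = +1.02 D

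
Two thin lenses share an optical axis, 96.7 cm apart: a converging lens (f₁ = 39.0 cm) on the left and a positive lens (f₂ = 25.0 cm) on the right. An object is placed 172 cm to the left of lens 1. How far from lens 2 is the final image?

54.4 cm

Lens 1: 1/d_i1 = 1/f₁ − 1/d_o1 = 1/(39.0) − 1/(172) = 0.01983, so d_i1 = 50.44 cm.
The intermediate image is 50.44 cm to the right of lens 1, which is 96.7 − (50.44) = 46.26 cm to the left of lens 2, so d_o2 = +46.26 cm.
Lens 2: 1/d_i2 = 1/f₂ − 1/d_o2 = 1/(25.0) − 1/(46.26) = 0.01838, so d_i2 = 54.4 cm.
The final image is real, 54.4 cm to the right of lens 2 (overall magnification ≈ 0.34).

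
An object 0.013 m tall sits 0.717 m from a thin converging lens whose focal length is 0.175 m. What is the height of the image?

1/d_i = 1/f − 1/d_o = 1/(0.1750) − 1/(0.717) = 4.320, so d_i = 0.2315 m.
m = −d_i/d_o = -0.3229.
|h_i| = |m|·h_o = 0.3229 × 0.013 = 0.00420 m. The image is real, inverted and reduced, on the far side of the lens.

0.00420 m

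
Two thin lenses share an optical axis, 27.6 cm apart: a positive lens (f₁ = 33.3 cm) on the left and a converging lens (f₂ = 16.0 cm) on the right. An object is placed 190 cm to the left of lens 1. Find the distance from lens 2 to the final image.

Lens 1: 1/d_i1 = 1/f₁ − 1/d_o1 = 1/(33.3) − 1/(190) = 0.02477, so d_i1 = 40.38 cm.
The intermediate image is 40.38 cm to the right of lens 1, which lies 12.78 cm to the right of lens 2 — a virtual object — so d_o2 = −12.78 cm.
Lens 2: 1/d_i2 = 1/f₂ − 1/d_o2 = 1/(16.0) − 1/(-12.78) = 0.1407, so d_i2 = 7.10 cm.
The final image is real, 7.10 cm to the right of lens 2 (overall magnification ≈ -0.12).

7.10 cm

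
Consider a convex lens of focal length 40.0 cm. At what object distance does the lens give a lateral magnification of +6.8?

m = −d_i/d_o ⇒ d_i = −m·d_o.
1/f = 1/d_o + 1/d_i = 1/d_o − 1/(m·d_o) = (1 − 1/m)/d_o, so d_o = f(1 − 1/m) = (40.00)(1 − 1/(+6.8)) = 34.1 cm.

34.1 cm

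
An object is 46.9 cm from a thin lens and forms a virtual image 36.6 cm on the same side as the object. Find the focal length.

f = -167 cm (diverging)

Virtual image ⇒ d_i = −36.6 cm.
1/f = 1/d_o + 1/d_i = 1/(46.9) + 1/(-36.6) = -0.006000, so f = -167 cm.
Since f is negative, the thin lens is diverging.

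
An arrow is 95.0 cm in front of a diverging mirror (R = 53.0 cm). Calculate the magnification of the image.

m = +0.218

f = R/2 = 53.0/2 = 26.50 cm; for a diverging mirror, f = -26.50 cm.
1/d_i = 1/f − 1/d_o = 1/(-26.50) − 1/(95.0) = -0.04826, so d_i = -20.72 cm.
m = −d_i/d_o = −(-20.72)/(95.0) = +0.218.
The image is virtual, upright and reduced, behind the mirror.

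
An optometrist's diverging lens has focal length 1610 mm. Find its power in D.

For a diverging lens, f = −1610 mm.
f = -161 cm = -1.61 m.
P = 1/f = 1/(-1.61 m) = -0.621 D.

P = -0.621 D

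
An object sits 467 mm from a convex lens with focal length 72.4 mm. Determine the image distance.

85.7 mm

Lens equation: 1/d_i = 1/f − 1/d_o = 1/(72.40) − 1/(467) = 0.01381 − 0.002141 = 0.01167, so d_i = 85.7 mm.
The image is real, inverted and reduced, on the far side of the lens.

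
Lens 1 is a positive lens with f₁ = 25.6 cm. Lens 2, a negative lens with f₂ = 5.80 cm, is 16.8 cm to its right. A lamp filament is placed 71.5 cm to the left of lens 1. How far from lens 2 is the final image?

Lens 1: 1/d_i1 = 1/f₁ − 1/d_o1 = 1/(25.6) − 1/(71.5) = 0.02508, so d_i1 = 39.88 cm.
The intermediate image is 39.88 cm to the right of lens 1, which lies 23.08 cm to the right of lens 2 — a virtual object — so d_o2 = −23.08 cm.
Lens 2 is diverging, so f₂ = −5.80 cm.
Lens 2: 1/d_i2 = 1/f₂ − 1/d_o2 = 1/(-5.80) − 1/(-23.08) = -0.1291, so d_i2 = -7.75 cm.
The final image is virtual, 7.75 cm to the left of lens 2 (overall magnification ≈ 0.19).

7.75 cm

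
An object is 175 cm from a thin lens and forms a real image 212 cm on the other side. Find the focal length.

Real image ⇒ d_i = +212 cm.
1/f = 1/d_o + 1/d_i = 1/(175) + 1/(212) = 0.01043, so f = 95.9 cm.
Since f is positive, the thin lens is converging.

f = 95.9 cm (converging)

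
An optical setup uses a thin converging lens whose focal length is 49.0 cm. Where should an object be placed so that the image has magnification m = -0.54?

m = −d_i/d_o ⇒ d_i = −m·d_o.
1/f = 1/d_o + 1/d_i = 1/d_o − 1/(m·d_o) = (1 − 1/m)/d_o, so d_o = f(1 − 1/m) = (49.00)(1 − 1/(-0.54)) = 140 cm.

140 cm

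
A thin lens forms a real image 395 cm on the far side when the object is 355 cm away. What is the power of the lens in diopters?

P = +0.535 D

d_i = +395 cm.
1/f = 1/d_o + 1/d_i = 1/(355) + 1/(395) = 0.005349 cm⁻¹.
f = 187.0 cm = 1.870 m, so P = 1/f = +0.535 D.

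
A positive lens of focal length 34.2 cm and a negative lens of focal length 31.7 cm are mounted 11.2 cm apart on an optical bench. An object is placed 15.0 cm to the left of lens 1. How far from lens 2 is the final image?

17.3 cm

Lens 1: 1/d_i1 = 1/f₁ − 1/d_o1 = 1/(34.2) − 1/(15.0) = -0.03743, so d_i1 = -26.72 cm.
The intermediate image is 26.72 cm to the left of lens 1 (virtual), which is 11.2 − (-26.72) = 37.92 cm to the left of lens 2, so d_o2 = +37.92 cm.
Lens 2 is diverging, so f₂ = −31.7 cm.
Lens 2: 1/d_i2 = 1/f₂ − 1/d_o2 = 1/(-31.7) − 1/(37.92) = -0.05792, so d_i2 = -17.3 cm.
The final image is virtual, 17.3 cm to the left of lens 2 (overall magnification ≈ 0.81).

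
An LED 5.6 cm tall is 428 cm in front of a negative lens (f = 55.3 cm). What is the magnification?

For a negative lens, f = -55.3 cm.
1/d_i = 1/f − 1/d_o = 1/(-55.30) − 1/(428) = -0.02042, so d_i = -48.97 cm.
m = −d_i/d_o = −(-48.97)/(428) = +0.114.
The image is virtual, upright and reduced, on the same side as the object.

m = +0.114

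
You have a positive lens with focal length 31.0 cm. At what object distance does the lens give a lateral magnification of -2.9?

m = −d_i/d_o ⇒ d_i = −m·d_o.
1/f = 1/d_o + 1/d_i = 1/d_o − 1/(m·d_o) = (1 − 1/m)/d_o, so d_o = f(1 − 1/m) = (31.00)(1 − 1/(-2.9)) = 41.7 cm.

41.7 cm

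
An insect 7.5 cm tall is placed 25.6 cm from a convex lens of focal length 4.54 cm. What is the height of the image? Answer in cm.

1.62 cm

1/d_i = 1/f − 1/d_o = 1/(4.540) − 1/(25.6) = 0.1812, so d_i = 5.519 cm.
m = −d_i/d_o = -0.2156.
|h_i| = |m|·h_o = 0.2156 × 7.5 = 1.62 cm. The image is real, inverted and reduced, on the far side of the lens.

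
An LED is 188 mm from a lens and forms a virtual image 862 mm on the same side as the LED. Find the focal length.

Virtual image ⇒ d_i = −862 mm.
1/f = 1/d_o + 1/d_i = 1/(188) + 1/(-862) = 0.004159, so f = 240 mm.
Since f is positive, the lens is converging.

f = 240 mm (converging)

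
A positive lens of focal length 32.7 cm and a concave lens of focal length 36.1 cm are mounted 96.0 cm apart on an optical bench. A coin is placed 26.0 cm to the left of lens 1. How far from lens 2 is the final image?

31.1 cm

Lens 1: 1/d_i1 = 1/f₁ − 1/d_o1 = 1/(32.7) − 1/(26.0) = -0.007880, so d_i1 = -126.9 cm.
The intermediate image is 126.9 cm to the left of lens 1 (virtual), which is 96.0 − (-126.9) = 222.9 cm to the left of lens 2, so d_o2 = +222.9 cm.
Lens 2 is diverging, so f₂ = −36.1 cm.
Lens 2: 1/d_i2 = 1/f₂ − 1/d_o2 = 1/(-36.1) − 1/(222.9) = -0.03219, so d_i2 = -31.1 cm.
The final image is virtual, 31.1 cm to the left of lens 2 (overall magnification ≈ 0.68).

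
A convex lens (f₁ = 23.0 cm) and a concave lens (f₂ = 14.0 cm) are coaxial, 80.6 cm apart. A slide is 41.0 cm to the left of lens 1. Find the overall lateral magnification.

Lens 1: 1/d_i1 = 1/(23.0) − 1/(41.0) = 0.01909, so d_i1 = 52.39 cm; m₁ = −d_i1/d_o1 = -1.278.
d_o2 = 80.6 − (52.39) = 28.21 cm.
f₂ = −14.0 cm (diverging).
Lens 2: 1/d_i2 = 1/(-14.0) − 1/(28.21) = -0.1069, so d_i2 = -9.357 cm; m₂ = −d_i2/d_o2 = +0.3317.
m = m₁·m₂ = (-1.278)(+0.3317) = -0.424.

m = -0.424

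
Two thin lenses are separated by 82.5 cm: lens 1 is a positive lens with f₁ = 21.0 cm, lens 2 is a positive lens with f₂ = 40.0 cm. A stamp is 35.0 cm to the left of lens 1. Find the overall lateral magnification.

Lens 1: 1/d_i1 = 1/(21.0) − 1/(35.0) = 0.01905, so d_i1 = 52.50 cm; m₁ = −d_i1/d_o1 = -1.500.
d_o2 = 82.5 − (52.50) = 30.00 cm.
Lens 2: 1/d_i2 = 1/(40.0) − 1/(30.00) = -0.008333, so d_i2 = -120.0 cm; m₂ = −d_i2/d_o2 = +4.000.
m = m₁·m₂ = (-1.500)(+4.000) = -6.00.

m = -6.00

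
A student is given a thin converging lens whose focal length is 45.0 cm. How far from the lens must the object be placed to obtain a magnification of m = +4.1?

34.0 cm

m = −d_i/d_o ⇒ d_i = −m·d_o.
1/f = 1/d_o + 1/d_i = 1/d_o − 1/(m·d_o) = (1 − 1/m)/d_o, so d_o = f(1 − 1/m) = (45.00)(1 − 1/(+4.1)) = 34.0 cm.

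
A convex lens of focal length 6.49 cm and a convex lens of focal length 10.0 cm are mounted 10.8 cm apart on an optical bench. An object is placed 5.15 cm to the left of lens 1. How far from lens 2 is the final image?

13.9 cm

Lens 1: 1/d_i1 = 1/f₁ − 1/d_o1 = 1/(6.49) − 1/(5.15) = -0.04009, so d_i1 = -24.94 cm.
The intermediate image is 24.94 cm to the left of lens 1 (virtual), which is 10.8 − (-24.94) = 35.74 cm to the left of lens 2, so d_o2 = +35.74 cm.
Lens 2: 1/d_i2 = 1/f₂ − 1/d_o2 = 1/(10.0) − 1/(35.74) = 0.07202, so d_i2 = 13.9 cm.
The final image is real, 13.9 cm to the right of lens 2 (overall magnification ≈ -1.9).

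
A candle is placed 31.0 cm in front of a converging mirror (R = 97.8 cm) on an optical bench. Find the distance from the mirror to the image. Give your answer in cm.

84.7 cm

f = R/2 = 97.8/2 = 48.90 cm.
Mirror equation: 1/q = 1/f − 1/p = 1/(48.90) − 1/(31.0) = 0.02045 − 0.03226 = -0.01181, so q = -84.7 cm.
The image is virtual, upright and enlarged, behind the mirror.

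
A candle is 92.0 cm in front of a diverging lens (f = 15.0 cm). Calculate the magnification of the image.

m = +0.140

For a diverging lens, f = -15.0 cm.
1/d_i = 1/f − 1/d_o = 1/(-15.00) − 1/(92.0) = -0.07754, so d_i = -12.90 cm.
m = −d_i/d_o = −(-12.90)/(92.0) = +0.140.
The image is virtual, upright and reduced, on the same side as the object.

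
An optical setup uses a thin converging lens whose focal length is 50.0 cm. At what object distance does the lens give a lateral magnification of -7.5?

56.7 cm

m = −d_i/d_o ⇒ d_i = −m·d_o.
1/f = 1/d_o + 1/d_i = 1/d_o − 1/(m·d_o) = (1 − 1/m)/d_o, so d_o = f(1 − 1/m) = (50.00)(1 − 1/(-7.5)) = 56.7 cm.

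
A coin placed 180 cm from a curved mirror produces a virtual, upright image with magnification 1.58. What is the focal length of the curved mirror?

f = 490 cm (concave)

m = −d_i/d_o ⇒ d_i = −m·d_o = −(+1.58)·(180) = -284.4 cm.
1/f = 1/d_o + 1/d_i = 1/(180) + 1/(-284.4) = 0.002039, so f = 490 cm.
Since f is positive, the curved mirror is concave.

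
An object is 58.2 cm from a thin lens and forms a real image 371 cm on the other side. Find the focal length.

Real image ⇒ d_i = +371 cm.
1/f = 1/d_o + 1/d_i = 1/(58.2) + 1/(371) = 0.01988, so f = 50.3 cm.
Since f is positive, the thin lens is converging.

f = 50.3 cm (converging)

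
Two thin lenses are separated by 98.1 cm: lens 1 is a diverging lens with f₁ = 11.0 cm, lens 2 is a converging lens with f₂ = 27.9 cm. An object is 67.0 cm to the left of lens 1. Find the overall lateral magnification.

m = -0.0494

f₁ = −11.0 cm (diverging).
Lens 1: 1/d_i1 = 1/(-11.0) − 1/(67.0) = -0.1058, so d_i1 = -9.449 cm; m₁ = −d_i1/d_o1 = +0.1410.
d_o2 = 98.1 − (-9.449) = 107.5 cm.
Lens 2: 1/d_i2 = 1/(27.9) − 1/(107.5) = 0.02654, so d_i2 = 37.68 cm; m₂ = −d_i2/d_o2 = -0.3505.
m = m₁·m₂ = (+0.1410)(-0.3505) = -0.0494.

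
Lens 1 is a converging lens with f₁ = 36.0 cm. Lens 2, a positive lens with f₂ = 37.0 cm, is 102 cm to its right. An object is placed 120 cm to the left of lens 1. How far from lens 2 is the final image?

138 cm

Lens 1: 1/d_i1 = 1/f₁ − 1/d_o1 = 1/(36.0) − 1/(120) = 0.01944, so d_i1 = 51.43 cm.
The intermediate image is 51.43 cm to the right of lens 1, which is 102 − (51.43) = 50.57 cm to the left of lens 2, so d_o2 = +50.57 cm.
Lens 2: 1/d_i2 = 1/f₂ − 1/d_o2 = 1/(37.0) − 1/(50.57) = 0.007252, so d_i2 = 138 cm.
The final image is real, 138 cm to the right of lens 2 (overall magnification ≈ 1.2).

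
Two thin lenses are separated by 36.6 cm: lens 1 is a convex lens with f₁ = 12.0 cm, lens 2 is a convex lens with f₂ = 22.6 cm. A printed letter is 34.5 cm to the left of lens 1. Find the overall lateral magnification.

m = -2.74

Lens 1: 1/d_i1 = 1/(12.0) − 1/(34.5) = 0.05435, so d_i1 = 18.40 cm; m₁ = −d_i1/d_o1 = -0.5333.
d_o2 = 36.6 − (18.40) = 18.20 cm.
Lens 2: 1/d_i2 = 1/(22.6) − 1/(18.20) = -0.01070, so d_i2 = -93.48 cm; m₂ = −d_i2/d_o2 = +5.136.
m = m₁·m₂ = (-0.5333)(+5.136) = -2.74.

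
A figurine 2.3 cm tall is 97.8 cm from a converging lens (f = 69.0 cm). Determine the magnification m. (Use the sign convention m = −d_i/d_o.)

m = -2.40

1/d_i = 1/f − 1/d_o = 1/(69.00) − 1/(97.8) = 0.004268, so d_i = 234.3 cm.
m = −d_i/d_o = −(234.3)/(97.8) = -2.40.
The image is real, inverted and enlarged, on the far side of the lens.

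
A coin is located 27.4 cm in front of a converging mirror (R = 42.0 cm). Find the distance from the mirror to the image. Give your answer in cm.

f = R/2 = 42.0/2 = 21.00 cm.
Mirror equation: 1/q = 1/f − 1/p = 1/(21.00) − 1/(27.4) = 0.04762 − 0.03650 = 0.01112, so q = 89.9 cm.
The image is real, inverted and enlarged, in front of the mirror.

89.9 cm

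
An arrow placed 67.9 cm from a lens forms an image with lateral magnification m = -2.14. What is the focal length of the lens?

m = −d_i/d_o ⇒ d_i = −m·d_o = −(-2.14)·(67.9) = 145.3 cm.
1/f = 1/d_o + 1/d_i = 1/(67.9) + 1/(145.3) = 0.02161, so f = 46.3 cm.
Since f is positive, the lens is converging.

f = 46.3 cm (converging)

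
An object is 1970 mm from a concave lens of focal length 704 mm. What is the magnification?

For a concave lens, f = -704 mm.
1/d_i = 1/f − 1/d_o = 1/(-704.0) − 1/(1970) = -0.001928, so d_i = -518.7 mm.
m = −d_i/d_o = −(-518.7)/(1970) = +0.263.
The image is virtual, upright and reduced, on the same side as the object.

m = +0.263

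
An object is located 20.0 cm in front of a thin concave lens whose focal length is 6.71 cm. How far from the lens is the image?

For a concave lens, f = -6.71 cm.
Lens equation: 1/d_i = 1/f − 1/d_o = 1/(-6.710) − 1/(20.0) = -0.1490 − 0.05000 = -0.1990, so d_i = -5.02 cm.
The image is virtual, upright and reduced, on the same side as the object.

5.02 cm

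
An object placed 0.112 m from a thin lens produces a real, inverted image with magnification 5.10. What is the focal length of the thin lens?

f = 0.0936 m (converging)

m = −d_i/d_o ⇒ d_i = −m·d_o = −(-5.10)·(0.112) = 0.5712 m.
1/f = 1/d_o + 1/d_i = 1/(0.112) + 1/(0.5712) = 10.68, so f = 0.0936 m.
Since f is positive, the thin lens is converging.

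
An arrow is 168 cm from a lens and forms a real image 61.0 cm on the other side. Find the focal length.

f = 44.8 cm (converging)

Real image ⇒ d_i = +61.0 cm.
1/f = 1/d_o + 1/d_i = 1/(168) + 1/(61.0) = 0.02235, so f = 44.8 cm.
Since f is positive, the lens is converging.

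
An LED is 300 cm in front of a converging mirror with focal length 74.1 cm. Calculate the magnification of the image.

m = -0.328

1/d_i = 1/f − 1/d_o = 1/(74.10) − 1/(300) = 0.01016, so d_i = 98.41 cm.
m = −d_i/d_o = −(98.41)/(300) = -0.328.
The image is real, inverted and reduced, in front of the mirror.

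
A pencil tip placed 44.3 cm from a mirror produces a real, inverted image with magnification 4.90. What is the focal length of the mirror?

m = −d_i/d_o ⇒ d_i = −m·d_o = −(-4.90)·(44.3) = 217.1 cm.
1/f = 1/d_o + 1/d_i = 1/(44.3) + 1/(217.1) = 0.02718, so f = 36.8 cm.
Since f is positive, the mirror is concave.

f = 36.8 cm (concave)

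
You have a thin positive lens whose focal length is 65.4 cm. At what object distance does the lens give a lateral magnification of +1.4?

18.7 cm

m = −d_i/d_o ⇒ d_i = −m·d_o.
1/f = 1/d_o + 1/d_i = 1/d_o − 1/(m·d_o) = (1 − 1/m)/d_o, so d_o = f(1 − 1/m) = (65.40)(1 − 1/(+1.4)) = 18.7 cm.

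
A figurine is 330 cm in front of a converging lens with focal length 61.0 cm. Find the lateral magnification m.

m = -0.227

1/d_i = 1/f − 1/d_o = 1/(61.00) − 1/(330) = 0.01336, so d_i = 74.83 cm.
m = −d_i/d_o = −(74.83)/(330) = -0.227.
The image is real, inverted and reduced, on the far side of the lens.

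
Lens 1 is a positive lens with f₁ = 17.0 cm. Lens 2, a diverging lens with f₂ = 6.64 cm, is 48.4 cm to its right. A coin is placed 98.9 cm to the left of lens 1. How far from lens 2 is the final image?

Lens 1: 1/d_i1 = 1/f₁ − 1/d_o1 = 1/(17.0) − 1/(98.9) = 0.04871, so d_i1 = 20.53 cm.
The intermediate image is 20.53 cm to the right of lens 1, which is 48.4 − (20.53) = 27.87 cm to the left of lens 2, so d_o2 = +27.87 cm.
Lens 2 is diverging, so f₂ = −6.64 cm.
Lens 2: 1/d_i2 = 1/f₂ − 1/d_o2 = 1/(-6.64) − 1/(27.87) = -0.1865, so d_i2 = -5.36 cm.
The final image is virtual, 5.36 cm to the left of lens 2 (overall magnification ≈ -0.040).

5.36 cm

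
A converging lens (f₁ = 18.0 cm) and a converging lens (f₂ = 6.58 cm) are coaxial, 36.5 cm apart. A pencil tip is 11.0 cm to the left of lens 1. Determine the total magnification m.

Lens 1: 1/d_i1 = 1/(18.0) − 1/(11.0) = -0.03535, so d_i1 = -28.29 cm; m₁ = −d_i1/d_o1 = +2.572.
d_o2 = 36.5 − (-28.29) = 64.79 cm.
Lens 2: 1/d_i2 = 1/(6.58) − 1/(64.79) = 0.1365, so d_i2 = 7.324 cm; m₂ = −d_i2/d_o2 = -0.1130.
m = m₁·m₂ = (+2.572)(-0.1130) = -0.291.

m = -0.291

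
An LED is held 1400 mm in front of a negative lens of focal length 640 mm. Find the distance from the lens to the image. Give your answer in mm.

439 mm

For a negative lens, f = -640 mm.
Thin-lens equation: 1/d_i = 1/f − 1/d_o = 1/(-640.0) − 1/(1400) = -0.001563 − 0.0007143 = -0.002277, so d_i = -439 mm.
The image is virtual, upright and reduced, on the same side as the object.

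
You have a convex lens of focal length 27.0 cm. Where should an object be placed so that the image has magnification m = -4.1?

m = −d_i/d_o ⇒ d_i = −m·d_o.
1/f = 1/d_o + 1/d_i = 1/d_o − 1/(m·d_o) = (1 − 1/m)/d_o, so d_o = f(1 − 1/m) = (27.00)(1 − 1/(-4.1)) = 33.6 cm.

33.6 cm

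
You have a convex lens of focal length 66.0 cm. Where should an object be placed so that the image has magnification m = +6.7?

m = −d_i/d_o ⇒ d_i = −m·d_o.
1/f = 1/d_o + 1/d_i = 1/d_o − 1/(m·d_o) = (1 − 1/m)/d_o, so d_o = f(1 − 1/m) = (66.00)(1 − 1/(+6.7)) = 56.1 cm.

56.1 cm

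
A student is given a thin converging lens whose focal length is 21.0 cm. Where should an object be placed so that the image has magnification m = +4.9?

m = −d_i/d_o ⇒ d_i = −m·d_o.
1/f = 1/d_o + 1/d_i = 1/d_o − 1/(m·d_o) = (1 − 1/m)/d_o, so d_o = f(1 − 1/m) = (21.00)(1 − 1/(+4.9)) = 16.7 cm.

16.7 cm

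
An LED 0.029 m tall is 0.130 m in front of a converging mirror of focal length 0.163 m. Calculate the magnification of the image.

m = +4.94

1/d_i = 1/f − 1/d_o = 1/(0.1630) − 1/(0.130) = -1.557, so d_i = -0.6421 m.
m = −d_i/d_o = −(-0.6421)/(0.130) = +4.94.
The image is virtual, upright and enlarged, behind the mirror.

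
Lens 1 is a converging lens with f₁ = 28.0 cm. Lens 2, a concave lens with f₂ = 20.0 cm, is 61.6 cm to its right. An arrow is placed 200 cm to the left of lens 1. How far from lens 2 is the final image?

Lens 1: 1/d_i1 = 1/f₁ − 1/d_o1 = 1/(28.0) − 1/(200) = 0.03071, so d_i1 = 32.56 cm.
The intermediate image is 32.56 cm to the right of lens 1, which is 61.6 − (32.56) = 29.04 cm to the left of lens 2, so d_o2 = +29.04 cm.
Lens 2 is diverging, so f₂ = −20.0 cm.
Lens 2: 1/d_i2 = 1/f₂ − 1/d_o2 = 1/(-20.0) − 1/(29.04) = -0.08444, so d_i2 = -11.8 cm.
The final image is virtual, 11.8 cm to the left of lens 2 (overall magnification ≈ -0.066).

11.8 cm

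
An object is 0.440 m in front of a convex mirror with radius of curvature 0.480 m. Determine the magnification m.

f = R/2 = 0.480/2 = 0.2400 m; for a convex mirror, f = -0.2400 m.
1/d_i = 1/f − 1/d_o = 1/(-0.2400) − 1/(0.440) = -6.439, so d_i = -0.1553 m.
m = −d_i/d_o = −(-0.1553)/(0.440) = +0.353.
The image is virtual, upright and reduced, behind the mirror.

m = +0.353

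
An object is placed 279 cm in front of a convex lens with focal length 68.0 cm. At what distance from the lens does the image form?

Lens equation: 1/q = 1/f − 1/p = 1/(68.00) − 1/(279) = 0.01471 − 0.003584 = 0.01112, so q = 89.9 cm.
The image is real, inverted and reduced, on the far side of the lens.

89.9 cm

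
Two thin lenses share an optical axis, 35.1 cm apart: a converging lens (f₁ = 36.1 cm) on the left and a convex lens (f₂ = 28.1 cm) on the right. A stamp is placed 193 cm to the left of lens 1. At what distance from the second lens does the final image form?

6.99 cm

Lens 1: 1/d_i1 = 1/f₁ − 1/d_o1 = 1/(36.1) − 1/(193) = 0.02252, so d_i1 = 44.41 cm.
The intermediate image is 44.41 cm to the right of lens 1, which lies 9.310 cm to the right of lens 2 — a virtual object — so d_o2 = −9.310 cm.
Lens 2: 1/d_i2 = 1/f₂ − 1/d_o2 = 1/(28.1) − 1/(-9.310) = 0.1430, so d_i2 = 6.99 cm.
The final image is real, 6.99 cm to the right of lens 2 (overall magnification ≈ -0.17).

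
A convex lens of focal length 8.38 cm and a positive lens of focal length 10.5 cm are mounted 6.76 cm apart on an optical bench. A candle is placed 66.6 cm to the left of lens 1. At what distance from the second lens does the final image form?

2.23 cm

Lens 1: 1/d_i1 = 1/f₁ − 1/d_o1 = 1/(8.38) − 1/(66.6) = 0.1043, so d_i1 = 9.586 cm.
The intermediate image is 9.586 cm to the right of lens 1, which lies 2.826 cm to the right of lens 2 — a virtual object — so d_o2 = −2.826 cm.
Lens 2: 1/d_i2 = 1/f₂ − 1/d_o2 = 1/(10.5) − 1/(-2.826) = 0.4491, so d_i2 = 2.23 cm.
The final image is real, 2.23 cm to the right of lens 2 (overall magnification ≈ -0.11).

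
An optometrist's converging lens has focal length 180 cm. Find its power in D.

f = 180 cm = 1.80 m.
P = 1/f = 1/(1.80 m) = +0.556 D.

P = +0.556 D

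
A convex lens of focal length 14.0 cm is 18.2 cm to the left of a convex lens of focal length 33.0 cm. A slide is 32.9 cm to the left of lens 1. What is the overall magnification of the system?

Lens 1: 1/d_i1 = 1/(14.0) − 1/(32.9) = 0.04103, so d_i1 = 24.37 cm; m₁ = −d_i1/d_o1 = -0.7407.
d_o2 = 18.2 − (24.37) = -6.170 cm (virtual object).
Lens 2: 1/d_i2 = 1/(33.0) − 1/(-6.170) = 0.1924, so d_i2 = 5.198 cm; m₂ = −d_i2/d_o2 = +0.8425.
m = m₁·m₂ = (-0.7407)(+0.8425) = -0.624.

m = -0.624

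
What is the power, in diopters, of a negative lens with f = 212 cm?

For a negative lens, f = −212 cm.
f = -212 cm = -2.12 m.
P = 1/f = 1/(-2.12 m) = -0.472 D.

P = -0.472 D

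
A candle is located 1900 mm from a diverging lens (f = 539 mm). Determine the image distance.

For a diverging lens, f = -539 mm.
Lens equation: 1/q = 1/f − 1/p = 1/(-539.0) − 1/(1900) = -0.001855 − 0.0005263 = -0.002382, so q = -420 mm.
The image is virtual, upright and reduced, on the same side as the object.

420 mm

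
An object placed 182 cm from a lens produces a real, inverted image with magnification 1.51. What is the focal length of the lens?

m = −d_i/d_o ⇒ d_i = −m·d_o = −(-1.51)·(182) = 274.8 cm.
1/f = 1/d_o + 1/d_i = 1/(182) + 1/(274.8) = 0.009134, so f = 109 cm.
Since f is positive, the lens is converging.

f = 109 cm (converging)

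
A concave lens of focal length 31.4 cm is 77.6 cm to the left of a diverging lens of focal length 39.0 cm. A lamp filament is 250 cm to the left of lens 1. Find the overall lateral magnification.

f₁ = −31.4 cm (diverging).
Lens 1: 1/d_i1 = 1/(-31.4) − 1/(250) = -0.03585, so d_i1 = -27.90 cm; m₁ = −d_i1/d_o1 = +0.1116.
d_o2 = 77.6 − (-27.90) = 105.5 cm.
f₂ = −39.0 cm (diverging).
Lens 2: 1/d_i2 = 1/(-39.0) − 1/(105.5) = -0.03512, so d_i2 = -28.47 cm; m₂ = −d_i2/d_o2 = +0.2699.
m = m₁·m₂ = (+0.1116)(+0.2699) = +0.0301.

m = +0.0301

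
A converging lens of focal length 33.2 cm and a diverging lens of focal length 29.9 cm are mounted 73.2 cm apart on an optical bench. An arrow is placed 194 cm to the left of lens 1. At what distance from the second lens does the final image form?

Lens 1: 1/d_i1 = 1/f₁ − 1/d_o1 = 1/(33.2) − 1/(194) = 0.02497, so d_i1 = 40.05 cm.
The intermediate image is 40.05 cm to the right of lens 1, which is 73.2 − (40.05) = 33.15 cm to the left of lens 2, so d_o2 = +33.15 cm.
Lens 2 is diverging, so f₂ = −29.9 cm.
Lens 2: 1/d_i2 = 1/f₂ − 1/d_o2 = 1/(-29.9) − 1/(33.15) = -0.06361, so d_i2 = -15.7 cm.
The final image is virtual, 15.7 cm to the left of lens 2 (overall magnification ≈ -0.098).

15.7 cm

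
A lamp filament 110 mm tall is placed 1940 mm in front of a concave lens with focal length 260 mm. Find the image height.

For a concave lens, f = -260 mm.
1/d_i = 1/f − 1/d_o = 1/(-260.0) − 1/(1940) = -0.004362, so d_i = -229.3 mm.
m = −d_i/d_o = +0.1182.
|h_i| = |m|·h_o = 0.1182 × 110 = 13.0 mm. The image is virtual, upright and reduced, on the same side as the object.

13.0 mm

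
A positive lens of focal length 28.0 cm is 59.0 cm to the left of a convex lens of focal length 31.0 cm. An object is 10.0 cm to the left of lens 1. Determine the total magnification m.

Lens 1: 1/d_i1 = 1/(28.0) − 1/(10.0) = -0.06429, so d_i1 = -15.56 cm; m₁ = −d_i1/d_o1 = +1.556.
d_o2 = 59.0 − (-15.56) = 74.56 cm.
Lens 2: 1/d_i2 = 1/(31.0) − 1/(74.56) = 0.01885, so d_i2 = 53.06 cm; m₂ = −d_i2/d_o2 = -0.7117.
m = m₁·m₂ = (+1.556)(-0.7117) = -1.11.

m = -1.11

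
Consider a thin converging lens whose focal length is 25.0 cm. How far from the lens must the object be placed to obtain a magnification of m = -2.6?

34.6 cm

m = −d_i/d_o ⇒ d_i = −m·d_o.
1/f = 1/d_o + 1/d_i = 1/d_o − 1/(m·d_o) = (1 − 1/m)/d_o, so d_o = f(1 − 1/m) = (25.00)(1 − 1/(-2.6)) = 34.6 cm.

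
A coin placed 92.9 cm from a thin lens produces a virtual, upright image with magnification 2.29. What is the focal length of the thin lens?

m = −d_i/d_o ⇒ d_i = −m·d_o = −(+2.29)·(92.9) = -212.7 cm.
1/f = 1/d_o + 1/d_i = 1/(92.9) + 1/(-212.7) = 0.006063, so f = 165 cm.
Since f is positive, the thin lens is converging.

f = 165 cm (converging)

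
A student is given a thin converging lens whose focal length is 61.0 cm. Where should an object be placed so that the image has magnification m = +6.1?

m = −d_i/d_o ⇒ d_i = −m·d_o.
1/f = 1/d_o + 1/d_i = 1/d_o − 1/(m·d_o) = (1 − 1/m)/d_o, so d_o = f(1 − 1/m) = (61.00)(1 − 1/(+6.1)) = 51.0 cm.

51.0 cm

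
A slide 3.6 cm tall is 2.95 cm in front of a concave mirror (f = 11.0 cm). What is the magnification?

1/d_i = 1/f − 1/d_o = 1/(11.00) − 1/(2.95) = -0.2481, so d_i = -4.031 cm.
m = −d_i/d_o = −(-4.031)/(2.95) = +1.37.
The image is virtual, upright and enlarged, behind the mirror.

m = +1.37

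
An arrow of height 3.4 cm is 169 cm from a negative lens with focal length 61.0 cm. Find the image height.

0.902 cm

For a negative lens, f = -61.0 cm.
1/d_i = 1/f − 1/d_o = 1/(-61.00) − 1/(169) = -0.02231, so d_i = -44.82 cm.
m = −d_i/d_o = +0.2652.
|h_i| = |m|·h_o = 0.2652 × 3.4 = 0.902 cm. The image is virtual, upright and reduced, on the same side as the object.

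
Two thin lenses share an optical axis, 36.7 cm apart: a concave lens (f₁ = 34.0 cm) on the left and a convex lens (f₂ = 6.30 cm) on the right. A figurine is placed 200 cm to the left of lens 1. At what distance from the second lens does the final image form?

Lens 1 is diverging, so f₁ = −34.0 cm.
Lens 1: 1/d_i1 = 1/f₁ − 1/d_o1 = 1/(-34.0) − 1/(200) = -0.03441, so d_i1 = -29.06 cm.
The intermediate image is 29.06 cm to the left of lens 1 (virtual), which is 36.7 − (-29.06) = 65.76 cm to the left of lens 2, so d_o2 = +65.76 cm.
Lens 2: 1/d_i2 = 1/f₂ − 1/d_o2 = 1/(6.30) − 1/(65.76) = 0.1435, so d_i2 = 6.97 cm.
The final image is real, 6.97 cm to the right of lens 2 (overall magnification ≈ -0.015).

6.97 cm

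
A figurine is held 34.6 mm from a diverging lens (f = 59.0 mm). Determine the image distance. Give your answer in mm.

21.8 mm

For a diverging lens, f = -59.0 mm.
Thin-lens equation: 1/d_i = 1/f − 1/d_o = 1/(-59.00) − 1/(34.6) = -0.01695 − 0.02890 = -0.04585, so d_i = -21.8 mm.
The image is virtual, upright and reduced, on the same side as the object.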